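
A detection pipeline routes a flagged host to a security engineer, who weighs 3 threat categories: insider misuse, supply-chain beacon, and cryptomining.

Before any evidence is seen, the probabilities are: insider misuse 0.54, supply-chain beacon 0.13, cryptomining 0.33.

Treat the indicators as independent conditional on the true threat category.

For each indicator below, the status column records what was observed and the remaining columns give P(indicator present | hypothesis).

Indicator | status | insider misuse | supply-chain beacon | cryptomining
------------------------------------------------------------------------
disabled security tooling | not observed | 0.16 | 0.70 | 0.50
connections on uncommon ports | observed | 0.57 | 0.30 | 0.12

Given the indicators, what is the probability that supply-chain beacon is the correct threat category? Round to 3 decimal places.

0.040

For each hypothesis, the unnormalized posterior weight is prior × product of the indicator likelihoods (using 1 − P(present | H) for each absent indicator):
  insider misuse: 0.54 × (1 − 0.16) × 0.57 = 0.25855
  supply-chain beacon: 0.13 × (1 − 0.70) × 0.30 = 0.0117
  cryptomining: 0.33 × (1 − 0.50) × 0.12 = 0.0198
Marginal likelihood of the evidence = 0.29005.
P(supply-chain beacon | evidence) = 0.0117 / 0.29005 ≈ 0.040.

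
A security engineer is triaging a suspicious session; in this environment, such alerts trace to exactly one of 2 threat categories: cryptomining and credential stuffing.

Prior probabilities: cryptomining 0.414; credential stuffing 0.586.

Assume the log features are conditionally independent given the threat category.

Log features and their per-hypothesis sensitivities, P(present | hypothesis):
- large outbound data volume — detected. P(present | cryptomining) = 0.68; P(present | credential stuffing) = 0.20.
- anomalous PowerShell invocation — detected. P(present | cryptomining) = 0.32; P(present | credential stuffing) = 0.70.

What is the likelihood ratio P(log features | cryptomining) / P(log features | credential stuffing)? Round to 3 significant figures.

Joint likelihood of the log feature pattern under each hypothesis:
  cryptomining: 0.68 × 0.32 = 0.2176
  credential stuffing: 0.20 × 0.70 = 0.14
Bayes factor = 0.2176 / 0.14 ≈ 1.55

1.55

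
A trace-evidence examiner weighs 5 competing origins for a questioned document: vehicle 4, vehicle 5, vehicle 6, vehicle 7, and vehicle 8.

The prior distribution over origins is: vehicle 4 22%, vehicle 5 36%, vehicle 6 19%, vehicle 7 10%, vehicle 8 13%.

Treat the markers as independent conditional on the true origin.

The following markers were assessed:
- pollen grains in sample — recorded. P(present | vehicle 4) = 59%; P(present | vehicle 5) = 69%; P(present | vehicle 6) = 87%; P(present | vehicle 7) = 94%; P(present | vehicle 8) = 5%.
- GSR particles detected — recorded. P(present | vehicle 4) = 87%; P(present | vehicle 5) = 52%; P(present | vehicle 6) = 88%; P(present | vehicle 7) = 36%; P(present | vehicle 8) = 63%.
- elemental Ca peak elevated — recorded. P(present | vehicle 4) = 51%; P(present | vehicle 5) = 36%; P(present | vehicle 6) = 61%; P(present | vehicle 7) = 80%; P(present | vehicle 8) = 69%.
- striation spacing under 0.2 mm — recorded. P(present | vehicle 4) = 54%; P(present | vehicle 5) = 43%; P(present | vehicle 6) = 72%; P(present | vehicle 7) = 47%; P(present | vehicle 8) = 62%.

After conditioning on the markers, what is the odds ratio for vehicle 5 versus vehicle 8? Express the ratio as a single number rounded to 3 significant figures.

Posterior odds equal prior odds times the likelihood ratio; only the two competing hypotheses matter.
  vehicle 5: 0.36 × 0.69 × 0.52 × 0.36 × 0.43 = 0.019995
  vehicle 8: 0.13 × 0.05 × 0.63 × 0.69 × 0.62 = 0.0017518
Odds(vehicle 5 : vehicle 8) = 0.019995 / 0.0017518 ≈ 11.4.

11.4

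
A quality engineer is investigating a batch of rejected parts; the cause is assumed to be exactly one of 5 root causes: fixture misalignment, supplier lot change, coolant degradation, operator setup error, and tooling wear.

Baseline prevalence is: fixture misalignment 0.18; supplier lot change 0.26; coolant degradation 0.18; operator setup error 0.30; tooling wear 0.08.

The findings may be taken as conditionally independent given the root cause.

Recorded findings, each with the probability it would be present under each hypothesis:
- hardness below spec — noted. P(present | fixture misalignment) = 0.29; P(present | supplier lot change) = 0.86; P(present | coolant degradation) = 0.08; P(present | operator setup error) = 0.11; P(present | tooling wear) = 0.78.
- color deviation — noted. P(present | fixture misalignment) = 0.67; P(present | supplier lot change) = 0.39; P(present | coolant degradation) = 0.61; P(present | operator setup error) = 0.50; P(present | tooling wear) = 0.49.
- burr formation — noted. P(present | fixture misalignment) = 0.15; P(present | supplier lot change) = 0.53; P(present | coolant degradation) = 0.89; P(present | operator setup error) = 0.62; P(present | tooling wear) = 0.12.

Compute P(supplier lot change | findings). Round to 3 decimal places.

For each hypothesis, the unnormalized posterior weight is prior × product of the finding likelihoods:
  fixture misalignment: 0.18 × 0.29 × 0.67 × 0.15 = 0.0052461
  supplier lot change: 0.26 × 0.86 × 0.39 × 0.53 = 0.046218
  coolant degradation: 0.18 × 0.08 × 0.61 × 0.89 = 0.0078178
  operator setup error: 0.30 × 0.11 × 0.50 × 0.62 = 0.01023
  tooling wear: 0.08 × 0.78 × 0.49 × 0.12 = 0.0036691
The unnormalized weights sum to 0.073181.
P(supplier lot change | evidence) = 0.046218 / 0.073181 ≈ 0.632.

0.632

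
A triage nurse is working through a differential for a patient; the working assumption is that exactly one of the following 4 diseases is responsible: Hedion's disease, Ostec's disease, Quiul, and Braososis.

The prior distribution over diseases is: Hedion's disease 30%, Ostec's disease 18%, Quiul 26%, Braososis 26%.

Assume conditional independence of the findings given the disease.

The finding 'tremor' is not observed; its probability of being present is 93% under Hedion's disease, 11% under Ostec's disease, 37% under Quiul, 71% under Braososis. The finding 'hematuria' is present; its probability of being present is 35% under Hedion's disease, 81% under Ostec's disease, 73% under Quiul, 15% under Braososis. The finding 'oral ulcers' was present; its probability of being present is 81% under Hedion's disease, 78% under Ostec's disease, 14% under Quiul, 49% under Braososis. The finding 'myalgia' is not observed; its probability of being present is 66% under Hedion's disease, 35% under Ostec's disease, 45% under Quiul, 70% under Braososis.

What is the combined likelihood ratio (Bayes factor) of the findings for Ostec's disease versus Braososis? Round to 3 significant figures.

Joint likelihood of the evidence pattern under each hypothesis (using 1 − P(present | H) for each absent finding):
  Ostec's disease: (1 − 0.11) × 0.81 × 0.78 × (1 − 0.35) = 0.3655
  Braososis: (1 − 0.71) × 0.15 × 0.49 × (1 − 0.70) = 0.0063945
Bayes factor = 0.3655 / 0.0063945 ≈ 57.2

57.2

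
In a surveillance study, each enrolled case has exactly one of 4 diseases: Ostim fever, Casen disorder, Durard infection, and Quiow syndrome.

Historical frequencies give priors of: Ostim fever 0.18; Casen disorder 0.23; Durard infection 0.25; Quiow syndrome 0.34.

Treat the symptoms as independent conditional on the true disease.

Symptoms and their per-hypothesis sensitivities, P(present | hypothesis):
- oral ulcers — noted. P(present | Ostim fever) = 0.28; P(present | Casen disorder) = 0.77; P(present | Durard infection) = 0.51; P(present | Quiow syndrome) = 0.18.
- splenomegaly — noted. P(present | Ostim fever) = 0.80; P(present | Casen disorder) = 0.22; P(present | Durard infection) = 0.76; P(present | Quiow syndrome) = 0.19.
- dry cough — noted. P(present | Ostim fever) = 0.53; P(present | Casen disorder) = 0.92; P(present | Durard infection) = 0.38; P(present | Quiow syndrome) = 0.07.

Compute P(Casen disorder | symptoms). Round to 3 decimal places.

By Bayes' rule with conditional independence, the unnormalized weight for each hypothesis is prior × ∏ likelihoods:
  Ostim fever: 0.18 × 0.28 × 0.80 × 0.53 = 0.02137
  Casen disorder: 0.23 × 0.77 × 0.22 × 0.92 = 0.035845
  Durard infection: 0.25 × 0.51 × 0.76 × 0.38 = 0.036822
  Quiow syndrome: 0.34 × 0.18 × 0.19 × 0.07 = 0.00081396
Normalizing constant Z = 0.02137 + 0.035845 + 0.036822 + 0.00081396 = 0.094851.
P(Casen disorder | evidence) = 0.035845 / 0.094851 ≈ 0.378.

0.378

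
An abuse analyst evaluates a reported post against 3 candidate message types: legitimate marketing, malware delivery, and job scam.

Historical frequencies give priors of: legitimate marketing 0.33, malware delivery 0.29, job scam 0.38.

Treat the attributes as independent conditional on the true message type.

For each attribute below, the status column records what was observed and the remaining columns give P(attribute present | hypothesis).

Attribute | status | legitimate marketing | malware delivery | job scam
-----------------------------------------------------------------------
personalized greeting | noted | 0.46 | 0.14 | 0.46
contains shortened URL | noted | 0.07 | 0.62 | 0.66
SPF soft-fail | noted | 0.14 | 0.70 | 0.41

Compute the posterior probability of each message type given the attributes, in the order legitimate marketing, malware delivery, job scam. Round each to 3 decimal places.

For each hypothesis, the unnormalized posterior weight is prior × product of the attribute likelihoods:
  legitimate marketing: 0.33 × 0.46 × 0.07 × 0.14 = 0.0014876
  malware delivery: 0.29 × 0.14 × 0.62 × 0.70 = 0.01762
  job scam: 0.38 × 0.46 × 0.66 × 0.41 = 0.047301
The unnormalized weights sum to 0.066409.
P(legitimate marketing | evidence) = 0.0014876 / 0.066409 ≈ 0.022
P(malware delivery | evidence) = 0.01762 / 0.066409 ≈ 0.265
P(job scam | evidence) = 0.047301 / 0.066409 ≈ 0.712

0.022, 0.265, 0.712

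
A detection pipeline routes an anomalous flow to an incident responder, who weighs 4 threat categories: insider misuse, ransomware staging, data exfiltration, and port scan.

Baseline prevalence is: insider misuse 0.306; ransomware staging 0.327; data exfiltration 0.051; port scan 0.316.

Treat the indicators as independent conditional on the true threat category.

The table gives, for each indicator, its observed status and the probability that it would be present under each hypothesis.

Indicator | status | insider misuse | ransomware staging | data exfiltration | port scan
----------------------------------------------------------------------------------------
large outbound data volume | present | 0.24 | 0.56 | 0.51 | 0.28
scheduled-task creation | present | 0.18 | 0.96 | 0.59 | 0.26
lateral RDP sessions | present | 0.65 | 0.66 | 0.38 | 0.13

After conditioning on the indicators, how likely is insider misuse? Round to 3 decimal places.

For each hypothesis, the unnormalized posterior weight is prior × product of the indicator likelihoods:
  insider misuse: 0.306 × 0.24 × 0.18 × 0.65 = 0.0085925
  ransomware staging: 0.327 × 0.56 × 0.96 × 0.66 = 0.11602
  data exfiltration: 0.051 × 0.51 × 0.59 × 0.38 = 0.0058314
  port scan: 0.316 × 0.28 × 0.26 × 0.13 = 0.0029906
The unnormalized weights sum to 0.13344.
P(insider misuse | evidence) = 0.0085925 / 0.13344 ≈ 0.064.

0.064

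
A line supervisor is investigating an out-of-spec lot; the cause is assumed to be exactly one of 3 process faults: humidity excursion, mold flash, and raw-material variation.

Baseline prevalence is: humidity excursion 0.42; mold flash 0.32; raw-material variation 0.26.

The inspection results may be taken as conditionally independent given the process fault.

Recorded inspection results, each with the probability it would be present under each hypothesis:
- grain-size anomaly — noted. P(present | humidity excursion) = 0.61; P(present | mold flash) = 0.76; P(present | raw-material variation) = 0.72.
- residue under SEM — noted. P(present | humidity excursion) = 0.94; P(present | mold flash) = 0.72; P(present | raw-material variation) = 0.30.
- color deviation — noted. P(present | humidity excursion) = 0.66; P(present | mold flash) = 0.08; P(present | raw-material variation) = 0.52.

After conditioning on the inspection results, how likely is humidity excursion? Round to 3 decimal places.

By Bayes' rule with conditional independence, the unnormalized weight for each hypothesis is prior × ∏ likelihoods:
  humidity excursion: 0.42 × 0.61 × 0.94 × 0.66 = 0.15895
  mold flash: 0.32 × 0.76 × 0.72 × 0.08 = 0.014008
  raw-material variation: 0.26 × 0.72 × 0.30 × 0.52 = 0.029203
Normalizing constant Z = 0.15895 + 0.014008 + 0.029203 = 0.20216.
P(humidity excursion | evidence) = 0.15895 / 0.20216 ≈ 0.786.

0.786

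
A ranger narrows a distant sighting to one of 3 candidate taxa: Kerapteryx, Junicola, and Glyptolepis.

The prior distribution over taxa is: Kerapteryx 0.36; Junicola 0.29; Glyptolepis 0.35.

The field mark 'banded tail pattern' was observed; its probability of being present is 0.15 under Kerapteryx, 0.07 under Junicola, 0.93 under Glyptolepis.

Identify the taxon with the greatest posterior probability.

Glyptolepis

For each hypothesis, the unnormalized posterior weight is prior × likelihood:
  Kerapteryx: 0.36 × 0.15 = 0.054
  Junicola: 0.29 × 0.07 = 0.0203
  Glyptolepis: 0.35 × 0.93 = 0.3255
The unnormalized weights sum to 0.3998.
P(Kerapteryx | evidence) ≈ 0.054 / 0.3998 ≈ 0.135
P(Junicola | evidence) ≈ 0.0203 / 0.3998 ≈ 0.051
P(Glyptolepis | evidence) ≈ 0.3255 / 0.3998 ≈ 0.814
The largest is 0.814, so Glyptolepis is most probable.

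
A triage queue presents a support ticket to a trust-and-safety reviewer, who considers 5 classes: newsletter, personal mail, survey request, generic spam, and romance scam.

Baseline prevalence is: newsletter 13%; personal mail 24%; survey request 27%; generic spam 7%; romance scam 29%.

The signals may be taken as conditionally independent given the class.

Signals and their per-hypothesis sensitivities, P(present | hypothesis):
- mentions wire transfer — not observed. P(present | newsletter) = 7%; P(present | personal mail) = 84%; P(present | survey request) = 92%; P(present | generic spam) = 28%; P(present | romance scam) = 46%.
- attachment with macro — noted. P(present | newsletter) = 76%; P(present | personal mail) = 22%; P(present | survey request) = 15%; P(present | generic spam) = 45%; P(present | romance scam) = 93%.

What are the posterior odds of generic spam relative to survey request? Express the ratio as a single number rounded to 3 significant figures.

7.00

The normalizing constant cancels in an odds ratio, so compute prior × likelihood for the two hypotheses only (using 1 − P(present | H) for each absent signal):
  generic spam: 0.07 × (1 − 0.28) × 0.45 = 0.02268
  survey request: 0.27 × (1 − 0.92) × 0.15 = 0.00324
Posterior odds = 0.02268 / 0.00324 ≈ 7.00.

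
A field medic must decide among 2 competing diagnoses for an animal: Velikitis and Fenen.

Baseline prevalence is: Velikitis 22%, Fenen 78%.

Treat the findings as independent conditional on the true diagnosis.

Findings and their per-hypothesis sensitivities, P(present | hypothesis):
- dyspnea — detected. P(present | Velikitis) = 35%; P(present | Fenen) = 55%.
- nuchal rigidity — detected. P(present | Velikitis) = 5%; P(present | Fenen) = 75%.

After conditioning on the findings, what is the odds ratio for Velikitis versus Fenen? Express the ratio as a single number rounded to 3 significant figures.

0.0120

Posterior odds equal prior odds times the likelihood ratio; only the two competing hypotheses matter.
  Velikitis: 0.22 × 0.35 × 0.05 = 0.00385
  Fenen: 0.78 × 0.55 × 0.75 = 0.32175
Posterior odds = 0.00385 / 0.32175 ≈ 0.0120.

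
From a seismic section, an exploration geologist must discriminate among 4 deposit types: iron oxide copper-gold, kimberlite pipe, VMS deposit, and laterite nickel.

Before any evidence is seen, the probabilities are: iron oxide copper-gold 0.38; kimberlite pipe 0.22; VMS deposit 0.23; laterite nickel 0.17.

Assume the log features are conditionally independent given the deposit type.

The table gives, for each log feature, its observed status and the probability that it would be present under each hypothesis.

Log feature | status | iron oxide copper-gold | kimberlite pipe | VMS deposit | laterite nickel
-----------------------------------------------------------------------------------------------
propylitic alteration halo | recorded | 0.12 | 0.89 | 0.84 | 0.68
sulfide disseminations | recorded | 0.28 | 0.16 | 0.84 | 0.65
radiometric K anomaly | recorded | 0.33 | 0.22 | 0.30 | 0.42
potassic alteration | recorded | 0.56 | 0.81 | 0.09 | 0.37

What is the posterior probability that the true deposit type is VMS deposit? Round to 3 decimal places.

For each hypothesis, the unnormalized posterior weight is prior × product of the log feature likelihoods:
  iron oxide copper-gold: 0.38 × 0.12 × 0.28 × 0.33 × 0.56 = 0.0023595
  kimberlite pipe: 0.22 × 0.89 × 0.16 × 0.22 × 0.81 = 0.0055826
  VMS deposit: 0.23 × 0.84 × 0.84 × 0.30 × 0.09 = 0.0043818
  laterite nickel: 0.17 × 0.68 × 0.65 × 0.42 × 0.37 = 0.011677
Normalizing constant Z = 0.0023595 + 0.0055826 + 0.0043818 + 0.011677 = 0.024001.
P(VMS deposit | evidence) = 0.0043818 / 0.024001 ≈ 0.183.

0.183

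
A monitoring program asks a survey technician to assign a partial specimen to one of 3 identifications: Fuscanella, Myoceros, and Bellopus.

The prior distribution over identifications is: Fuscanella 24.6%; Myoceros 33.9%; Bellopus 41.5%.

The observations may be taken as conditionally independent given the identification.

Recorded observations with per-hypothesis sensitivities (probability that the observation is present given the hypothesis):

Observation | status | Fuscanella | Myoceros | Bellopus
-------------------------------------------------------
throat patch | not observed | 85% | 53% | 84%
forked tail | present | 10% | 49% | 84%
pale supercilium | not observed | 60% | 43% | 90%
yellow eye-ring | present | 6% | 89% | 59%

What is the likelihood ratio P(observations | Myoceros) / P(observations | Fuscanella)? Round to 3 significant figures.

Take the product of per-observation likelihoods under each hypothesis (using 1 − P(present | H) for each absent observation), then divide.
  Myoceros: (1 − 0.53) × 0.49 × (1 − 0.43) × 0.89 = 0.11683
  Fuscanella: (1 − 0.85) × 0.10 × (1 − 0.60) × 0.06 = 0.00036
Bayes factor = 0.11683 / 0.00036 ≈ 325

325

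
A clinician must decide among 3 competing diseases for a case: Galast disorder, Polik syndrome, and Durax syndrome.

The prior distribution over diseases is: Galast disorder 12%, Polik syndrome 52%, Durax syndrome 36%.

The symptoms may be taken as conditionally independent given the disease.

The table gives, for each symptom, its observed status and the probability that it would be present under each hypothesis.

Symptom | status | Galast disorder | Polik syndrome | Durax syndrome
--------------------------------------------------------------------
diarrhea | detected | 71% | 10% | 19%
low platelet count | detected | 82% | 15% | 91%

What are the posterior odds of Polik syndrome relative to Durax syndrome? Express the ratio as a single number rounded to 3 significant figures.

Unnormalized posterior weight (prior times the symptom likelihoods) for each of the two hypotheses:
  Polik syndrome: 0.52 × 0.10 × 0.15 = 0.0078
  Durax syndrome: 0.36 × 0.19 × 0.91 = 0.062244
Posterior odds = 0.0078 / 0.062244 ≈ 0.125.

0.125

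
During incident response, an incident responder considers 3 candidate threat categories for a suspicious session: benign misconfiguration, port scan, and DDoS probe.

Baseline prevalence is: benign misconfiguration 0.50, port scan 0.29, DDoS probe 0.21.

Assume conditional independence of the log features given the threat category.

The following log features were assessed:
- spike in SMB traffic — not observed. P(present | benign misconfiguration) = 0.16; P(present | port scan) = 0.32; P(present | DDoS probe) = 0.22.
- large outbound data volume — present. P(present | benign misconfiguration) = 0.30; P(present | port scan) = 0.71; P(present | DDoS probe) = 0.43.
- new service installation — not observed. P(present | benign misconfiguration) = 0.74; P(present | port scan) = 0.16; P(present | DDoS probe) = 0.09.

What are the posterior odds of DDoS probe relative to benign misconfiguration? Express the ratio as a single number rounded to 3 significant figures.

1.96

The normalizing constant cancels in an odds ratio, so compute prior × likelihood for the two hypotheses only (using 1 − P(present | H) for each absent log feature):
  DDoS probe: 0.21 × (1 − 0.22) × 0.43 × (1 − 0.09) = 0.064095
  benign misconfiguration: 0.50 × (1 − 0.16) × 0.30 × (1 − 0.74) = 0.03276
Posterior odds = 0.064095 / 0.03276 ≈ 1.96.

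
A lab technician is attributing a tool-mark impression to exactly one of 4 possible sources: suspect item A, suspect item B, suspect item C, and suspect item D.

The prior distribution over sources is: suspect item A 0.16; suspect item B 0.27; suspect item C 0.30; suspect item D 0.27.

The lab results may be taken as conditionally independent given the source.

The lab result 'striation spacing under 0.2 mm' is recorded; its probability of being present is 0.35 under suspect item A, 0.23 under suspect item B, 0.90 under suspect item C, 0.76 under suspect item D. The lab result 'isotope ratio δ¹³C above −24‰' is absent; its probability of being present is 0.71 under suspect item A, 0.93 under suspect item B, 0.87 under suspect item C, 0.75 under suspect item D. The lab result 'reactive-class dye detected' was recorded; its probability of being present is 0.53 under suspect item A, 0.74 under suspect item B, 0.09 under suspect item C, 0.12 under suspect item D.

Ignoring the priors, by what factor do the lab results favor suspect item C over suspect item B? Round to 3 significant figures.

0.884

Joint likelihood of the lab result pattern under each hypothesis (using 1 − P(present | H) for each absent lab result):
  suspect item C: 0.90 × (1 − 0.87) × 0.09 = 0.01053
  suspect item B: 0.23 × (1 − 0.93) × 0.74 = 0.011914
Bayes factor = 0.01053 / 0.011914 ≈ 0.884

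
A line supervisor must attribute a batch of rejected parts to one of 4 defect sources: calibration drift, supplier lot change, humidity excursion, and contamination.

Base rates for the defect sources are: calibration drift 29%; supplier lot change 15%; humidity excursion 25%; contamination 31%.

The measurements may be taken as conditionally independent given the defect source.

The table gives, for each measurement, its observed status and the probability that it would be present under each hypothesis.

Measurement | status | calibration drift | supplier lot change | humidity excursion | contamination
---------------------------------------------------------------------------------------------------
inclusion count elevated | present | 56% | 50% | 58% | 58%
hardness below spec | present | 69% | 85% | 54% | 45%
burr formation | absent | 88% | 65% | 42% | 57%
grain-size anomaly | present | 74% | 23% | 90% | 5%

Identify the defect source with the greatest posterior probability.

humidity excursion

By Bayes' rule with conditional independence, the unnormalized weight for each hypothesis is prior × ∏ likelihoods (using 1 − P(present | H) for each absent measurement):
  calibration drift: 0.29 × 0.56 × 0.69 × (1 − 0.88) × 0.74 = 0.0099506
  supplier lot change: 0.15 × 0.50 × 0.85 × (1 − 0.65) × 0.23 = 0.0051319
  humidity excursion: 0.25 × 0.58 × 0.54 × (1 − 0.42) × 0.90 = 0.040873
  contamination: 0.31 × 0.58 × 0.45 × (1 − 0.57) × 0.05 = 0.0017396
Marginal likelihood of the evidence = 0.057695.
P(calibration drift | evidence) ≈ 0.0099506 / 0.057695 ≈ 0.172
P(supplier lot change | evidence) ≈ 0.0051319 / 0.057695 ≈ 0.089
P(humidity excursion | evidence) ≈ 0.040873 / 0.057695 ≈ 0.708
P(contamination | evidence) ≈ 0.0017396 / 0.057695 ≈ 0.030
The largest is 0.708, so humidity excursion is most probable.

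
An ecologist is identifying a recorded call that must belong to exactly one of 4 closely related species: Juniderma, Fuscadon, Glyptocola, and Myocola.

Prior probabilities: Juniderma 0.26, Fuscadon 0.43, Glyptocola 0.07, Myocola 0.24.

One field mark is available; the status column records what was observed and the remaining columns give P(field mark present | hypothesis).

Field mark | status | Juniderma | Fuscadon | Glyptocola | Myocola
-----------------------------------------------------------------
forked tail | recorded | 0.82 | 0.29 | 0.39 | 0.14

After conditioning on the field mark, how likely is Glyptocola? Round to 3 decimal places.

0.068

Multiply each prior by the likelihood of the field mark:
  Juniderma: 0.26 × 0.82 = 0.2132
  Fuscadon: 0.43 × 0.29 = 0.1247
  Glyptocola: 0.07 × 0.39 = 0.0273
  Myocola: 0.24 × 0.14 = 0.0336
Marginal likelihood of the evidence = 0.3988.
P(Glyptocola | evidence) = 0.0273 / 0.3988 ≈ 0.068.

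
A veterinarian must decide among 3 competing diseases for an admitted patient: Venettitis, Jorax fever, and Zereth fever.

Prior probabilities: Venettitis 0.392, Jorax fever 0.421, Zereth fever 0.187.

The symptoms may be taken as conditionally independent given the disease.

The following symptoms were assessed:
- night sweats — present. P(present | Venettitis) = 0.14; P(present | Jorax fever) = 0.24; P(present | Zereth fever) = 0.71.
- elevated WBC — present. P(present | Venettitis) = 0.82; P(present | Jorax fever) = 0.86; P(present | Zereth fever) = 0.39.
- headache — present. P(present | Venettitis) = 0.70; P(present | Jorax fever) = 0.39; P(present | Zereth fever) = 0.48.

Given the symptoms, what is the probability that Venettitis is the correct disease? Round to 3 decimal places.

0.349

Multiply each prior by the joint likelihood of the symptom pattern:
  Venettitis: 0.392 × 0.14 × 0.82 × 0.70 = 0.031501
  Jorax fever: 0.421 × 0.24 × 0.86 × 0.39 = 0.033889
  Zereth fever: 0.187 × 0.71 × 0.39 × 0.48 = 0.024855
Normalizing constant Z = 0.031501 + 0.033889 + 0.024855 = 0.090244.
P(Venettitis | evidence) = 0.031501 / 0.090244 ≈ 0.349.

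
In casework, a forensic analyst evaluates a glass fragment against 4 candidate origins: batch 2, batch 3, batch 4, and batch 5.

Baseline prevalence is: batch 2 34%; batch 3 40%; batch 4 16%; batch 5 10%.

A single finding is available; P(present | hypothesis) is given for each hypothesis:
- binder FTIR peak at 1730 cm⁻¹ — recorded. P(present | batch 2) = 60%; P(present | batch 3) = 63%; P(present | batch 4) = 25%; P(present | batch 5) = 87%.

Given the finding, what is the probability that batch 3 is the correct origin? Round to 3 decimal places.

0.432

For each hypothesis, the unnormalized posterior weight is prior × likelihood:
  batch 2: 0.34 × 0.60 = 0.204
  batch 3: 0.40 × 0.63 = 0.252
  batch 4: 0.16 × 0.25 = 0.04
  batch 5: 0.10 × 0.87 = 0.087
The unnormalized weights sum to 0.583.
P(batch 3 | evidence) = 0.252 / 0.583 ≈ 0.432.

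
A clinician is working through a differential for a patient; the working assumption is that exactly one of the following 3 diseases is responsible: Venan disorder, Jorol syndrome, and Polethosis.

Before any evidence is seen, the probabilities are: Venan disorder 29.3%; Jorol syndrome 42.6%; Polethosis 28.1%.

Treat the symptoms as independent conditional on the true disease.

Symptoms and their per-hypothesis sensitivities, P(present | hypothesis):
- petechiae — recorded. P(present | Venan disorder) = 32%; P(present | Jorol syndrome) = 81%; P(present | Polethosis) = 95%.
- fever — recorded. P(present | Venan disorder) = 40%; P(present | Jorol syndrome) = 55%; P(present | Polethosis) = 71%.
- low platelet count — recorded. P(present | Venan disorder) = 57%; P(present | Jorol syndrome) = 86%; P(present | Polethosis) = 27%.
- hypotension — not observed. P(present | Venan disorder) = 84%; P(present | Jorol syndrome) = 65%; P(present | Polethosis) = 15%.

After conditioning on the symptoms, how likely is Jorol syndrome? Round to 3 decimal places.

0.549

For each hypothesis, the unnormalized posterior weight is prior × product of the symptom likelihoods (using 1 − P(present | H) for each absent symptom):
  Venan disorder: 0.293 × 0.32 × 0.40 × 0.57 × (1 − 0.84) = 0.0034204
  Jorol syndrome: 0.426 × 0.81 × 0.55 × 0.86 × (1 − 0.65) = 0.057125
  Polethosis: 0.281 × 0.95 × 0.71 × 0.27 × (1 − 0.15) = 0.043498
Marginal likelihood of the evidence = 0.10404.
P(Jorol syndrome | evidence) = 0.057125 / 0.10404 ≈ 0.549.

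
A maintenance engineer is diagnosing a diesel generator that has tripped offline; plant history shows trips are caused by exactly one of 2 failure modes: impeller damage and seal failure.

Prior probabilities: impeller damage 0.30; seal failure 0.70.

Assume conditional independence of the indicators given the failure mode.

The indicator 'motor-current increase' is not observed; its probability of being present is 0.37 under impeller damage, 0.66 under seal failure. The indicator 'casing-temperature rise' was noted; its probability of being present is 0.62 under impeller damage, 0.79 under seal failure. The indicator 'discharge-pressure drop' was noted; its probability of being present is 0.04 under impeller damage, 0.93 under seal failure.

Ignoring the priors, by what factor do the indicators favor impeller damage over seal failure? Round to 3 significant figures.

0.0625

The Bayes factor is the ratio of the joint likelihoods of the indicator pattern under the two hypotheses (using 1 − P(present | H) for each absent indicator).
  impeller damage: (1 − 0.37) × 0.62 × 0.04 = 0.015624
  seal failure: (1 − 0.66) × 0.79 × 0.93 = 0.2498
Bayes factor = 0.015624 / 0.2498 ≈ 0.0625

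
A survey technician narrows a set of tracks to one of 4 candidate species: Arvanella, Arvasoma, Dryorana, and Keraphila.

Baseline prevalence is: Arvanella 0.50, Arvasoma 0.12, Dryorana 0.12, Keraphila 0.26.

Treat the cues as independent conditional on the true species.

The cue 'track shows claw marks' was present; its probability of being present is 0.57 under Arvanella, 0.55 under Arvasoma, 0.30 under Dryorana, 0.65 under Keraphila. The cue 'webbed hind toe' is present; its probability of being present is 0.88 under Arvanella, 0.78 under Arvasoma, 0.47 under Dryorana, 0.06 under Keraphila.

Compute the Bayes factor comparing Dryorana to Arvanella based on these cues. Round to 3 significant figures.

0.281

Take the product of per-cue likelihoods under each hypothesis, then divide.
  Dryorana: 0.30 × 0.47 = 0.141
  Arvanella: 0.57 × 0.88 = 0.5016
Bayes factor = 0.141 / 0.5016 ≈ 0.281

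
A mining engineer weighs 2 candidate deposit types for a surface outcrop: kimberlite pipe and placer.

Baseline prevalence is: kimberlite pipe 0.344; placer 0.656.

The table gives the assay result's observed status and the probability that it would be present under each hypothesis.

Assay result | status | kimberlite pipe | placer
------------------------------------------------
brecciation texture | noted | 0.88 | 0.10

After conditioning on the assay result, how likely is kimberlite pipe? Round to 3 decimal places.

By Bayes' rule, the unnormalized weight for each hypothesis is prior × likelihood:
  kimberlite pipe: 0.344 × 0.88 = 0.30272
  placer: 0.656 × 0.10 = 0.0656
Marginal likelihood of the evidence = 0.36832.
P(kimberlite pipe | evidence) = 0.30272 / 0.36832 ≈ 0.822.

0.822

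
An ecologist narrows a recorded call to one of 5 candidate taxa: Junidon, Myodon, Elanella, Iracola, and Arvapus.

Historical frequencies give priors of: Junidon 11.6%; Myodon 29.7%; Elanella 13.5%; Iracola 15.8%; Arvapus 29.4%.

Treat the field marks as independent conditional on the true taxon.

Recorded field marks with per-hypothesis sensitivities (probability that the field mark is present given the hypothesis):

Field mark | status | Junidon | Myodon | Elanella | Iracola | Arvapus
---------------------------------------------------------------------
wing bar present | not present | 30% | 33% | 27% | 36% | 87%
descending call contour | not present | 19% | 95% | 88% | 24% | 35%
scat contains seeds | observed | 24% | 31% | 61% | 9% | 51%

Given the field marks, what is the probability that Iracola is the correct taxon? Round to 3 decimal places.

0.151

Multiply each prior by the joint likelihood of the field mark pattern (using 1 − P(present | H) for each absent field mark):
  Junidon: 0.116 × (1 − 0.30) × (1 − 0.19) × 0.24 = 0.015785
  Myodon: 0.297 × (1 − 0.33) × (1 − 0.95) × 0.31 = 0.0030843
  Elanella: 0.135 × (1 − 0.27) × (1 − 0.88) × 0.61 = 0.0072139
  Iracola: 0.158 × (1 − 0.36) × (1 − 0.24) × 0.09 = 0.0069166
  Arvapus: 0.294 × (1 − 0.87) × (1 − 0.35) × 0.51 = 0.01267
Marginal likelihood of the evidence = 0.04567.
P(Iracola | evidence) = 0.0069166 / 0.04567 ≈ 0.151.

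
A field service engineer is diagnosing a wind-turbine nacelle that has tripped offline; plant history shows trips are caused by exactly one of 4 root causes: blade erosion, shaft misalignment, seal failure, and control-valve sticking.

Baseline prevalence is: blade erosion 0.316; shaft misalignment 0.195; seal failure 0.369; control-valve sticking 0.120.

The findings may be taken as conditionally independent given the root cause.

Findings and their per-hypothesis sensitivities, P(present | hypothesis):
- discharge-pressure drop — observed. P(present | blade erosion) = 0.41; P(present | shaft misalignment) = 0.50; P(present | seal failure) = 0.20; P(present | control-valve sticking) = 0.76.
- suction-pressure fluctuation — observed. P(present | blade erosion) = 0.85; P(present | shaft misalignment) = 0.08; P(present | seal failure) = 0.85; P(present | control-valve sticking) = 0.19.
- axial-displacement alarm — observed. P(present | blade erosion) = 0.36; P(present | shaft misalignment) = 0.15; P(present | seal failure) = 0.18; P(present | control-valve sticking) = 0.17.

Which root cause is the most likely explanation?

Multiply each prior by the joint likelihood of the evidence pattern:
  blade erosion: 0.316 × 0.41 × 0.85 × 0.36 = 0.039645
  shaft misalignment: 0.195 × 0.50 × 0.08 × 0.15 = 0.00117
  seal failure: 0.369 × 0.20 × 0.85 × 0.18 = 0.011291
  control-valve sticking: 0.120 × 0.76 × 0.19 × 0.17 = 0.0029458
Normalizing constant Z = 0.039645 + 0.00117 + 0.011291 + 0.0029458 = 0.055053.
P(blade erosion | evidence) ≈ 0.039645 / 0.055053 ≈ 0.720
P(shaft misalignment | evidence) ≈ 0.00117 / 0.055053 ≈ 0.021
P(seal failure | evidence) ≈ 0.011291 / 0.055053 ≈ 0.205
P(control-valve sticking | evidence) ≈ 0.0029458 / 0.055053 ≈ 0.054
The largest is 0.720, so blade erosion is most probable.

blade erosion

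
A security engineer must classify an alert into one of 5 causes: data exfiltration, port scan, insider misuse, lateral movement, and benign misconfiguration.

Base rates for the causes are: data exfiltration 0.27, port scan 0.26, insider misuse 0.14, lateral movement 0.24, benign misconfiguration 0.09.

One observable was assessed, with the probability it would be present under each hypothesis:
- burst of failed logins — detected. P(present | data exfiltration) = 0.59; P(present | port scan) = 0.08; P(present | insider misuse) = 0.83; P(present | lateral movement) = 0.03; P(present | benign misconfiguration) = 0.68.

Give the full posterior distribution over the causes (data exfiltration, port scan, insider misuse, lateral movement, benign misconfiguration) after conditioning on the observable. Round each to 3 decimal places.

0.437, 0.057, 0.319, 0.020, 0.168

By Bayes' rule, the unnormalized weight for each hypothesis is prior × likelihood:
  data exfiltration: 0.27 × 0.59 = 0.1593
  port scan: 0.26 × 0.08 = 0.0208
  insider misuse: 0.14 × 0.83 = 0.1162
  lateral movement: 0.24 × 0.03 = 0.0072
  benign misconfiguration: 0.09 × 0.68 = 0.0612
Marginal likelihood of the evidence = 0.3647.
P(data exfiltration | evidence) = 0.1593 / 0.3647 ≈ 0.437
P(port scan | evidence) = 0.0208 / 0.3647 ≈ 0.057
P(insider misuse | evidence) = 0.1162 / 0.3647 ≈ 0.319
P(lateral movement | evidence) = 0.0072 / 0.3647 ≈ 0.020
P(benign misconfiguration | evidence) = 0.0612 / 0.3647 ≈ 0.168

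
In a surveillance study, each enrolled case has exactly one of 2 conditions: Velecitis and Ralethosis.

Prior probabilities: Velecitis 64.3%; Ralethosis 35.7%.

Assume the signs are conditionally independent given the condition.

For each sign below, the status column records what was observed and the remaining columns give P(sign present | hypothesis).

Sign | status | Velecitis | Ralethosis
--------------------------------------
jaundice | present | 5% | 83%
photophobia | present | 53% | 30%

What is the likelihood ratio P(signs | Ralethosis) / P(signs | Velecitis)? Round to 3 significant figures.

Take the product of per-sign likelihoods under each hypothesis, then divide.
  Ralethosis: 0.83 × 0.30 = 0.249
  Velecitis: 0.05 × 0.53 = 0.0265
Bayes factor = 0.249 / 0.0265 ≈ 9.40

9.40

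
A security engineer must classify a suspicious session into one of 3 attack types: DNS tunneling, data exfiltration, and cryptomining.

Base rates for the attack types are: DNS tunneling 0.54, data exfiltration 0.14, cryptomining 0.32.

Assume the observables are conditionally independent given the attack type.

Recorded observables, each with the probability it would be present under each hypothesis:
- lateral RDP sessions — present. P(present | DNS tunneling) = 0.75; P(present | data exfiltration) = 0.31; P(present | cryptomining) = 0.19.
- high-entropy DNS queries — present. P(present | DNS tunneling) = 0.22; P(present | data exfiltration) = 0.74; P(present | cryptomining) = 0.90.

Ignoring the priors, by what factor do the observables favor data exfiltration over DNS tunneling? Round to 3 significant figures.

The Bayes factor is the ratio of the joint likelihoods of the observable pattern under the two hypotheses.
  data exfiltration: 0.31 × 0.74 = 0.2294
  DNS tunneling: 0.75 × 0.22 = 0.165
Bayes factor = 0.2294 / 0.165 ≈ 1.39

1.39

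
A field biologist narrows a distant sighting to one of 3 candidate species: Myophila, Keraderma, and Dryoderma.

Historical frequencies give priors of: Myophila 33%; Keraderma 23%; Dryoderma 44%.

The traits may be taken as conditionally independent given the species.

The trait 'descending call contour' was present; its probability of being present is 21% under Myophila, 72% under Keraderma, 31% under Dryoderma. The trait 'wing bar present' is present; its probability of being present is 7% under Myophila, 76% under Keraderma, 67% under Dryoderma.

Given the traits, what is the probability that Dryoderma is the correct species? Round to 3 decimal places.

For each hypothesis, the unnormalized posterior weight is prior × product of the trait likelihoods:
  Myophila: 0.33 × 0.21 × 0.07 = 0.004851
  Keraderma: 0.23 × 0.72 × 0.76 = 0.12586
  Dryoderma: 0.44 × 0.31 × 0.67 = 0.091388
The unnormalized weights sum to 0.22209.
P(Dryoderma | evidence) = 0.091388 / 0.22209 ≈ 0.411.

0.411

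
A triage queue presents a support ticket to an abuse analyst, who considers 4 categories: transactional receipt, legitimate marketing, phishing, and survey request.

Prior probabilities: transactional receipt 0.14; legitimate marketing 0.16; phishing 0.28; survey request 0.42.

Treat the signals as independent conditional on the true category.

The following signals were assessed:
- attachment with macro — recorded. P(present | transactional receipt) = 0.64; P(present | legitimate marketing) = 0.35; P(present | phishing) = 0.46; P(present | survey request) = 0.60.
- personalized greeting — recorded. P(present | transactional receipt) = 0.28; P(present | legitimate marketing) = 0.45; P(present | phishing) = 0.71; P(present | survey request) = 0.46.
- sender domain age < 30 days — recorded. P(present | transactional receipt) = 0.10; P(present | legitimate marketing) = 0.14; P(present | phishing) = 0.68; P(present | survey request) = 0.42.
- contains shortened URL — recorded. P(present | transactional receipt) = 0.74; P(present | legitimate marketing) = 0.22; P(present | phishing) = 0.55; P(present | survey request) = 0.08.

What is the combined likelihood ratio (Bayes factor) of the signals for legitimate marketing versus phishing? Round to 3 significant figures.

0.0397

Take the product of per-signal likelihoods under each hypothesis, then divide.
  legitimate marketing: 0.35 × 0.45 × 0.14 × 0.22 = 0.004851
  phishing: 0.46 × 0.71 × 0.68 × 0.55 = 0.12215
Bayes factor = 0.004851 / 0.12215 ≈ 0.0397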